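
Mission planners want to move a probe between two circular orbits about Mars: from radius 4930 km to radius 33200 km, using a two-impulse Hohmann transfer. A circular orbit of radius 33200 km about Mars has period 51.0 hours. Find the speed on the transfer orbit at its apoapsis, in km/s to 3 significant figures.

v = 0.578 km/s

From Kepler's third law T² = 4π²r³/μ at r = 33200 km, T = 51.0 hours = 51.0 × 3600 s = 1.836×10^5 s: μ = 4π²r³/T² = 42857.7 km³/s².
Semi-major axis of the transfer orbit: a_t = (4930 + 33200)/2 = 19065 km.
At apoapsis, r = 33200 km.
Vis-viva: v = √[μ(2/r − 1/a_t)] = √[42857.7 × (2/33200 − 1/19065)] = 0.5778 km/s.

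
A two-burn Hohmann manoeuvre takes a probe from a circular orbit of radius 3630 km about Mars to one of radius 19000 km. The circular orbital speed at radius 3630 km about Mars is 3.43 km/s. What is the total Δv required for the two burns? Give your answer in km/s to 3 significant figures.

From the circular-orbit relation v² = μ/r at r = 3630 km: μ = v²r = (3.43)² × 3630 = 42706.6 km³/s².
The Hohmann ellipse has a_t = (r₁ + r₂)/2 = 11315 km.
Circular speed at r₁: v₁ = √(μ/r₁) = √(42706.6/3630) = 3.430 km/s.
On the transfer ellipse at r₁, v² = μ(2/r − 1/a) gives v_p = √[μ(2/r₁ − 1/a_t)] = 4.445 km/s.
First burn Δv₁ = |v_p − v₁| = 1.015 km/s.
Circular speed at r₂: v₂ = √(μ/r₂) = 1.49924 km/s.
Transfer-orbit speed at r₂: v_a = √[μ(2/r₂ − 1/a_t)] = 0.849174 km/s.
Second burn Δv₂ = |v₂ − v_a| = 0.6501 km/s.
Δv = Δv₁ + Δv₂ = 1.015 + 0.6501 = 1.665 km/s.

Δv = 1.66 km/s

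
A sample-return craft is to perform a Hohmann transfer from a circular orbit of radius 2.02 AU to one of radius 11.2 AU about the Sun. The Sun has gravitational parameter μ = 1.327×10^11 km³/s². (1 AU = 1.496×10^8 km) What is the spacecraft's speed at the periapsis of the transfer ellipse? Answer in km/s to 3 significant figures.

In km: r₁ = 2.02 × 1.496×10^8 = 3.02192×10^8 km; r₂ = 11.2 × 1.496×10^8 = 1.67552×10^9 km.
Transfer-ellipse semi-major axis a_t = (r₁ + r₂)/2 = (3.02192×10^8 + 1.67552×10^9)/2 = 9.88856×10^8 km.
At periapsis, r = 3.02192×10^8 km.
From the vis-viva equation, v = √[μ(2/r − 1/a_t)] = 27.28 km/s.

v = 27.3 km/s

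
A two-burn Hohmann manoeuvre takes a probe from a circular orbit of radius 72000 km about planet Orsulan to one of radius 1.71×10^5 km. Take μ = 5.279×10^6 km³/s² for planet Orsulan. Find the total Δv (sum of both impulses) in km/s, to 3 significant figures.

Δv = 2.87 km/s

Transfer-ellipse semi-major axis a_t = (r₁ + r₂)/2 = (72000 + 1.710×10^5)/2 = 1.215×10^5 km.
Circular speed at r₁: v₁ = √(μ/r₁) = √(5.279×10^6/72000) = 8.56268 km/s.
On the transfer ellipse at r₁, v² = μ(2/r − 1/a) gives v_p = √[μ(2/r₁ − 1/a_t)] = 10.1583 km/s.
First burn Δv₁ = |v_p − v₁| = 1.596 km/s.
At r₂, v₂ = √(μ/r₂) = 5.556 km/s.
Transfer-orbit speed at r₂: v_a = √[μ(2/r₂ − 1/a_t)] = 4.277 km/s.
Second burn Δv₂ = |v₂ − v_a| = 1.279 km/s.
Δv = Δv₁ + Δv₂ = 1.596 + 1.279 = 2.875 km/s.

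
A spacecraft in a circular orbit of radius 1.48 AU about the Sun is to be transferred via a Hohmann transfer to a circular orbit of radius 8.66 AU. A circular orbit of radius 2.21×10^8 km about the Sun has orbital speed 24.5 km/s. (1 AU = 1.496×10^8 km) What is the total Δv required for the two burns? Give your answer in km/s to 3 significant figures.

Δv = 12.2 km/s

From the circular-orbit relation v² = μ/r at r = 2.21×10^8 km: μ = v²r = (24.5)² × 2.21×10^8 = 1.32655×10^11 km³/s².
In km: r₁ = 1.48 × 1.496×10^8 = 2.21408×10^8 km; r₂ = 8.66 × 1.496×10^8 = 1.295536×10^9 km.
The Hohmann ellipse has a_t = (r₁ + r₂)/2 = 7.58472×10^8 km.
Circular speed at r₁: v₁ = √(μ/r₁) = √(1.32655×10^11/2.21408×10^8) = 24.477 km/s.
On the transfer ellipse at r₁, vis-viva equation gives v_p = √[μ(2/r₁ − 1/a_t)] = 31.990 km/s.
First burn Δv₁ = |v_p − v₁| = 7.5130 km/s.
At r₂, v₂ = √(μ/r₂) = 10.119 km/s.
Transfer-orbit speed at r₂: v_a = √[μ(2/r₂ − 1/a_t)] = 5.4672 km/s.
Second burn Δv₂ = |v₂ − v_a| = 4.6518 km/s.
Total Δv = Δv₁ + Δv₂ = 12.16 km/s.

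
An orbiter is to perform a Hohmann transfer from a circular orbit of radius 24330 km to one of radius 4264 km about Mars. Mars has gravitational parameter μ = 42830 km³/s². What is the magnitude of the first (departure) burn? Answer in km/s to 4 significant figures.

Δv₁ = 0.6022 km/s

Semi-major axis of the transfer orbit: a_t = (24330 + 4264)/2 = 14297 km.
On the circular orbit at r = 24330 km, v_c = √(μ/r) = 1.3268 km/s.
Vis-viva on the transfer ellipse at r = 24330 km gives v_t = √[μ(2/r − 1/a_t)] = 0.72458 km/s.
Δv₁ = |v_t − v_c| = |0.72458 − 1.3268| = 0.6022 km/s.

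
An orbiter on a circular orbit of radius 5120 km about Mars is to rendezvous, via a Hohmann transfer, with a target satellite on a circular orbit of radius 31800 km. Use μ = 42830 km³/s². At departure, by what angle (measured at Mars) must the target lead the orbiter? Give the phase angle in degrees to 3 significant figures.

Transfer-ellipse semi-major axis a_t = (r₁ + r₂)/2 = (5120 + 31800)/2 = 18460 km.
Transfer time t = π√(a_t³/μ) = 38074 s.
Target angular speed ω₂ = √(μ/r₂³) = 3.6495×10^-5 rad/s.
Angle swept by the target during transfer: ω₂·t = 1.3895 rad = 79.61°.
The orbiter traverses 180° on the transfer ellipse, so the target must lead by 180° − 79.61° = 100°.

φ = 100°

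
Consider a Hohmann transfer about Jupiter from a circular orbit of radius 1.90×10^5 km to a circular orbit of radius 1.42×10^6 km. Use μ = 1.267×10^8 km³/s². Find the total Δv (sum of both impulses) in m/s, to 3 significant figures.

Transfer-ellipse semi-major axis a_t = (r₁ + r₂)/2 = (1.900×10^5 + 1.420×10^6)/2 = 8.050×10^5 km.
At r₁ the circular-orbit speed is v₁ = √(μ/r₁) = 25.823 km/s.
Transfer-orbit speed at r₁ (vis-viva): v_p = √[μ(2/r₁ − 1/a_t)] = 34.297 km/s.
First burn Δv₁ = |v_p − v₁| = 8.474 km/s.
Circular speed at r₂: v₂ = √(μ/r₂) = 9.446 km/s.
Transfer-orbit speed at r₂: v_a = √[μ(2/r₂ − 1/a_t)] = 4.589 km/s.
Second burn Δv₂ = |v₂ − v_a| = 4.857 km/s.
Δv = Δv₁ + Δv₂ = 8.474 + 4.857 = 13.33 km/s.

Δv = 13300 m/s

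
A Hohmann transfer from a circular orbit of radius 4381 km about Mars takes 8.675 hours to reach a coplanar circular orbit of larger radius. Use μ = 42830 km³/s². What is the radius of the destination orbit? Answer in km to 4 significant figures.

r₂ = 27970 km

Transfer time t = 8.675 hours = 31230 s, and t = π√(a_t³/μ).
So a_t = (μ t²/π²)^(1/3) = (42830 × (31230)² / π²)^(1/3) = 16176 km.
Since a_t = (r₁ + r₂)/2, r₂ = 2a_t − r₁ = 2×16176 − 4381 = 27971 km.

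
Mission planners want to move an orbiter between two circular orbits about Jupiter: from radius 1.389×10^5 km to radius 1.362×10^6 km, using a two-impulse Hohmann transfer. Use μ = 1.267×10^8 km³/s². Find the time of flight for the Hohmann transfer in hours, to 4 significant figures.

t = 50.40 hours

Semi-major axis of the transfer orbit: a_t = (1.389×10^5 + 1.362×10^6)/2 = 7.5045×10^5 km.
Transfer time t = π√(a_t³/μ) = π√((7.5045×10^5)³ / 1.267×10^8) = 1.8144×10^5 s.
Converting: 1.8144×10^5 s ÷ 3600 s/hour = 50.40 hours.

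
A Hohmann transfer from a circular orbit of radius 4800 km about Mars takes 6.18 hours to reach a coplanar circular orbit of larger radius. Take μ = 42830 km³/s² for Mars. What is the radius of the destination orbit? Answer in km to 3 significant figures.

Transfer time t = 6.18 hours = 22248 s, and t = π√(a_t³/μ).
So a_t = (μ t²/π²)^(1/3) = (42830 × (22248)² / π²)^(1/3) = 12903 km.
Since a_t = (r₁ + r₂)/2, r₂ = 2a_t − r₁ = 2×12903 − 4800 = 21006 km.

r₂ = 21000 km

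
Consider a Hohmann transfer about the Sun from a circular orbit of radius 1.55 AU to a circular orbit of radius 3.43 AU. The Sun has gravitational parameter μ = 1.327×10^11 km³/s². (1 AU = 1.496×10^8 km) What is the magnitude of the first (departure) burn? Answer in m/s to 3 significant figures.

In km: r₁ = 1.55 × 1.496×10^8 = 2.3188×10^8 km; r₂ = 3.43 × 1.496×10^8 = 5.13128×10^8 km.
Semi-major axis of the transfer orbit: a_t = (2.3188×10^8 + 5.13128×10^8)/2 = 3.72504×10^8 km.
On the circular orbit at r = 2.3188×10^8 km, v_c = √(μ/r) = 23.922 km/s.
Transfer-orbit speed at the same r (vis-viva, a = a_t): v_t = √[μ(2/r − 1/a_t)] = 28.077 km/s.
Δv₁ = |v_t − v_c| = |28.077 − 23.922| = 4.155 km/s.

Δv₁ = 4150 m/s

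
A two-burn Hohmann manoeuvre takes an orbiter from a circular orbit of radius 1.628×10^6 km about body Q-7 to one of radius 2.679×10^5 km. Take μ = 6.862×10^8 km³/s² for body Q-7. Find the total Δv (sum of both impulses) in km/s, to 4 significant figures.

Δv = 25.33 km/s

Transfer-ellipse semi-major axis a_t = (r₁ + r₂)/2 = (1.628×10^6 + 2.679×10^5)/2 = 9.4795×10^5 km.
At r₁ the circular-orbit speed is v₁ = √(μ/r₁) = 20.530 km/s.
On the transfer ellipse at r₁, vis-viva equation gives v_a = √[μ(2/r₁ − 1/a_t)] = 10.914 km/s.
First burn Δv₁ = |v_a − v₁| = 9.616 km/s.
At r₂, v₂ = √(μ/r₂) = 50.61 km/s.
Transfer-orbit speed at r₂: v_p = √[μ(2/r₂ − 1/a_t)] = 66.32 km/s.
Second burn Δv₂ = |v₂ − v_p| = 15.71 km/s.
Δv = Δv₁ + Δv₂ = 9.616 + 15.71 = 25.33 km/s.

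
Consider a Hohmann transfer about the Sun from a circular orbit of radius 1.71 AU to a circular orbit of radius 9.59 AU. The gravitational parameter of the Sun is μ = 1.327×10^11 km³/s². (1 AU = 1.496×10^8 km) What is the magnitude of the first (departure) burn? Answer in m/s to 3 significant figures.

Δv₁ = 6900 m/s

In km: r₁ = 1.71 × 1.496×10^8 = 2.55816×10^8 km; r₂ = 9.59 × 1.496×10^8 = 1.434664×10^9 km.
Semi-major axis of the transfer orbit: a_t = (2.55816×10^8 + 1.434664×10^9)/2 = 8.4524×10^8 km.
Circular speed at r = 2.55816×10^8 km: v_c = √(μ/r) = 22.776 km/s.
Transfer-orbit speed at the same r (vis-viva, a = a_t): v_t = √[μ(2/r − 1/a_t)] = 29.673 km/s.
Δv₁ = |v_t − v_c| = |29.673 − 22.776| = 6.897 km/s.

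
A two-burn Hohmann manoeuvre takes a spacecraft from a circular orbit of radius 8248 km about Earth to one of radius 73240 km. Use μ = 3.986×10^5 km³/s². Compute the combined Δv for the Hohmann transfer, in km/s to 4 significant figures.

Transfer-ellipse semi-major axis a_t = (r₁ + r₂)/2 = (8248 + 73240)/2 = 40744 km.
At r₁ the circular-orbit speed is v₁ = √(μ/r₁) = 6.9518 km/s.
Transfer-orbit speed at r₁ (vis-viva): v_p = √[μ(2/r₁ − 1/a_t)] = 9.3204 km/s.
First burn Δv₁ = |v_p − v₁| = 2.369 km/s.
At r₂, v₂ = √(μ/r₂) = 2.333 km/s.
Transfer-orbit speed at r₂: v_a = √[μ(2/r₂ − 1/a_t)] = 1.050 km/s.
Second burn Δv₂ = |v₂ − v_a| = 1.283 km/s.
Total Δv = Δv₁ + Δv₂ = 3.652 km/s.

Δv = 3.652 km/s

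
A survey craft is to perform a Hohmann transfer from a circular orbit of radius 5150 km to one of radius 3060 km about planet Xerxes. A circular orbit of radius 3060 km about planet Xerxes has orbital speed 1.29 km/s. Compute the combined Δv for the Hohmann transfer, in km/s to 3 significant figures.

Δv = 0.291 km/s

From the circular-orbit relation v² = μ/r at r = 3060 km: μ = v²r = (1.29)² × 3060 = 5092.15 km³/s².
Semi-major axis of the transfer orbit: a_t = (5150 + 3060)/2 = 4105 km.
Circular speed at r₁: v₁ = √(μ/r₁) = √(5092.15/5150) = 0.994367 km/s.
On the transfer ellipse at r₁, vis-viva equation gives v_a = √[μ(2/r₁ − 1/a_t)] = 0.858521 km/s.
First burn Δv₁ = |v_a − v₁| = 0.1358 km/s.
Circular speed at r₂: v₂ = √(μ/r₂) = 1.2900 km/s.
Transfer-orbit speed at r₂: v_p = √[μ(2/r₂ − 1/a_t)] = 1.4449 km/s.
Second burn Δv₂ = |v₂ − v_p| = 0.1549 km/s.
Total Δv = Δv₁ + Δv₂ = 0.2907 km/s.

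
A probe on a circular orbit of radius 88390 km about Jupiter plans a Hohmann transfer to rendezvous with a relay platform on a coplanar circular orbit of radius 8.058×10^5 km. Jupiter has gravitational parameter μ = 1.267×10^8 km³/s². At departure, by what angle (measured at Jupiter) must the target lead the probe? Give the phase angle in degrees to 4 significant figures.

The Hohmann ellipse has a_t = (r₁ + r₂)/2 = 4.47095×10^5 km.
The half-period of the transfer ellipse is t = π√(a_t³/μ) = 83438 s.
The target's mean motion on its circular orbit is ω₂ = √(μ/r₂³) = 1.5561×10^-5 rad/s.
Angle swept by the target during transfer: ω₂·t = 1.2984 rad = 74.39°.
The probe traverses 180° on the transfer ellipse, so the target must lead by 180° − 74.39° = 105.6°.

φ = 105.6°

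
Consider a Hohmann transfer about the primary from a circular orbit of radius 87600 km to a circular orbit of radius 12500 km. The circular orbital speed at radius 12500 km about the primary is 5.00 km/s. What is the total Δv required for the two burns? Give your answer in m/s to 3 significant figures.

Δv = 2560 m/s

From the circular-orbit relation v² = μ/r at r = 12500 km: μ = v²r = (5.00)² × 12500 = 3.12500×10^5 km³/s².
Semi-major axis of the transfer orbit: a_t = (87600 + 12500)/2 = 50050 km.
At r₁ the circular-orbit speed is v₁ = √(μ/r₁) = 1.8887 km/s.
Transfer-orbit speed at r₁ (vis-viva): v_a = √[μ(2/r₁ − 1/a_t)] = 0.94390 km/s.
First burn Δv₁ = |v_a − v₁| = 0.9448 km/s.
At r₂, v₂ = √(μ/r₂) = 5.000 km/s.
Transfer-orbit speed at r₂: v_p = √[μ(2/r₂ − 1/a_t)] = 6.615 km/s.
Second burn Δv₂ = |v₂ − v_p| = 1.615 km/s.
Total Δv = Δv₁ + Δv₂ = 2.560 km/s.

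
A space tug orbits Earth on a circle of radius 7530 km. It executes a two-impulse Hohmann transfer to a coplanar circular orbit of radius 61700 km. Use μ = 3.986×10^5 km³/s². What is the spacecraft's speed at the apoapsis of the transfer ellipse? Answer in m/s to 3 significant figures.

v = 1190 m/s

The Hohmann ellipse has a_t = (r₁ + r₂)/2 = 34615 km.
The apoapsis of the transfer ellipse is at r = 61700 km.
Vis-viva: v = √[μ(2/r − 1/a_t)] = √[3.986×10^5 × (2/61700 − 1/34615)] = 1.185 km/s.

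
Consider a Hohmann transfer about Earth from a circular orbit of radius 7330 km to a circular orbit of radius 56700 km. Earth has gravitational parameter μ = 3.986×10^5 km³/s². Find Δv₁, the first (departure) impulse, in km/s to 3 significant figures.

Δv₁ = 2.44 km/s

The Hohmann ellipse has a_t = (r₁ + r₂)/2 = 32015 km.
Circular speed at r = 7330 km: v_c = √(μ/r) = 7.37423 km/s.
Transfer-orbit speed at the same r (vis-viva, a = a_t): v_t = √[μ(2/r − 1/a_t)] = 9.81367 km/s.
Δv₁ = |v_t − v_c| = |9.81367 − 7.37423| = 2.439 km/s.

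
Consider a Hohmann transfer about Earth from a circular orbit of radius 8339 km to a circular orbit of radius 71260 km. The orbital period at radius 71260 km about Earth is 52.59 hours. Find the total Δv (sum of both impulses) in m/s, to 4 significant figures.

From Kepler's third law T² = 4π²r³/μ at r = 71260 km, T = 52.59 hours = 52.59 × 3600 s = 1.89324×10^5 s: μ = 4π²r³/T² = 3.98553×10^5 km³/s².
Transfer-ellipse semi-major axis a_t = (r₁ + r₂)/2 = (8339 + 71260)/2 = 39799.5 km.
At r₁ the circular-orbit speed is v₁ = √(μ/r₁) = 6.9133 km/s.
On the transfer ellipse at r₁, v² = μ(2/r − 1/a) gives v_p = √[μ(2/r₁ − 1/a_t)] = 9.2506 km/s.
First burn Δv₁ = |v_p − v₁| = 2.3373 km/s.
At r₂, v₂ = √(μ/r₂) = 2.3649 km/s.
Transfer-orbit speed at r₂: v_a = √[μ(2/r₂ − 1/a_t)] = 1.0825 km/s.
Second burn Δv₂ = |v₂ − v_a| = 1.2824 km/s.
Δv = Δv₁ + Δv₂ = 2.3373 + 1.2824 = 3.620 km/s.

Δv = 3620 m/s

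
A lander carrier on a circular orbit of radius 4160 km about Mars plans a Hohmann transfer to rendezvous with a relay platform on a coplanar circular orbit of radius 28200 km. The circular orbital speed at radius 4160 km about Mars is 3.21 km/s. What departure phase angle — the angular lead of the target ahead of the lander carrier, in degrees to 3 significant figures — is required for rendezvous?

From the circular-orbit relation v² = μ/r at r = 4160 km: μ = v²r = (3.21)² × 4160 = 42865.1 km³/s².
Transfer-ellipse semi-major axis a_t = (r₁ + r₂)/2 = (4160 + 28200)/2 = 16180 km.
The half-period of the transfer ellipse is t = π√(a_t³/μ) = 31229.566 s.
The target's mean motion on its circular orbit is ω₂ = √(μ/r₂³) = 4.3719787×10^-5 rad/s.
Angle swept by the target during transfer: ω₂·t = 1.3653 rad = 78.23°.
Arrival is 180° from departure on the ellipse, so φ = 180° − 78.23° = 102°.

φ = 102°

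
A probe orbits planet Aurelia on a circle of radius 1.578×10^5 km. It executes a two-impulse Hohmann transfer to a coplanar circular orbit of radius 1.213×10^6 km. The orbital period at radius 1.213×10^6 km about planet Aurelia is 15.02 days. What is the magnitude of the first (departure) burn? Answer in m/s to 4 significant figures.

Δv₁ = 5379 m/s

From Kepler's third law T² = 4π²r³/μ at r = 1.213×10^6 km, T = 15.02 days = 15.02 × 86400 s = 1.297728×10^6 s: μ = 4π²r³/T² = 4.18384×10^7 km³/s².
Transfer-ellipse semi-major axis a_t = (r₁ + r₂)/2 = (1.578×10^5 + 1.213×10^6)/2 = 6.854×10^5 km.
Circular speed at r = 1.578×10^5 km: v_c = √(μ/r) = 16.283 km/s.
Transfer-orbit speed at the same r (vis-viva, a = a_t): v_t = √[μ(2/r − 1/a_t)] = 21.662 km/s.
Δv₁ = |v_t − v_c| = |21.662 − 16.283| = 5.379 km/s.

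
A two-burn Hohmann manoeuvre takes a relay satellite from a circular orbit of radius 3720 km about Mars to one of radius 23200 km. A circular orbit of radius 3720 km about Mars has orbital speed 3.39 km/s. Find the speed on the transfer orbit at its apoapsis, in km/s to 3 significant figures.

v = 0.714 km/s

From the circular-orbit relation v² = μ/r at r = 3720 km: μ = v²r = (3.39)² × 3720 = 42750.6 km³/s².
The Hohmann ellipse has a_t = (r₁ + r₂)/2 = 13460 km.
The apoapsis of the transfer ellipse is at r = 23200 km.
From the vis-viva equation, v = √[μ(2/r − 1/a_t)] = 0.7136 km/s.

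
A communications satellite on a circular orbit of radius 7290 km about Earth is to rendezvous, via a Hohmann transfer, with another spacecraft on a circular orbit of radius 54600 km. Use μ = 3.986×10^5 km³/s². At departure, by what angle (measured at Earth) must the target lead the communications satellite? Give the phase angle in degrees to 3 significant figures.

Semi-major axis of the transfer orbit: a_t = (7290 + 54600)/2 = 30945 km.
The half-period of the transfer ellipse is t = π√(a_t³/μ) = 27087 s.
The target's mean motion on its circular orbit is ω₂ = √(μ/r₂³) = 4.9486×10^-5 rad/s.
Angle swept by the target during transfer: ω₂·t = 1.3404 rad = 76.80°.
Arrival is 180° from departure on the ellipse, so φ = 180° − 76.80° = 103°.

φ = 103°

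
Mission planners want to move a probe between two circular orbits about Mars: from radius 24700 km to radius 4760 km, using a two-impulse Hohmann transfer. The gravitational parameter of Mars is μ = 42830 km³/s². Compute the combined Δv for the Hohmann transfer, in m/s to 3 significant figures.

The Hohmann ellipse has a_t = (r₁ + r₂)/2 = 14730 km.
Circular speed at r₁: v₁ = √(μ/r₁) = √(42830/24700) = 1.31682 km/s.
Transfer-orbit speed at r₁ (vis-viva equation): v_a = √[μ(2/r₁ − 1/a_t)] = 0.748562 km/s.
First burn Δv₁ = |v_a − v₁| = 0.5683 km/s.
Circular speed at r₂: v₂ = √(μ/r₂) = 2.9996 km/s.
Transfer-orbit speed at r₂: v_p = √[μ(2/r₂ − 1/a_t)] = 3.8843 km/s.
Second burn Δv₂ = |v₂ − v_p| = 0.8847 km/s.
Δv = Δv₁ + Δv₂ = 0.5683 + 0.8847 = 1.453 km/s.

Δv = 1450 m/s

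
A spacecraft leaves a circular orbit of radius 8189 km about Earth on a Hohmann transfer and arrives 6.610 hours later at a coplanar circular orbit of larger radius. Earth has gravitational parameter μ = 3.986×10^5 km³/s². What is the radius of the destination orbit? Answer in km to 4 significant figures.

Transfer time t = 6.610 hours = 23796 s, and t = π√(a_t³/μ).
So a_t = (μ t²/π²)^(1/3) = (3.986×10^5 × (23796)² / π²)^(1/3) = 28385 km.
Since a_t = (r₁ + r₂)/2, r₂ = 2a_t − r₁ = 2×28385 − 8189 = 48581 km.

r₂ = 48580 km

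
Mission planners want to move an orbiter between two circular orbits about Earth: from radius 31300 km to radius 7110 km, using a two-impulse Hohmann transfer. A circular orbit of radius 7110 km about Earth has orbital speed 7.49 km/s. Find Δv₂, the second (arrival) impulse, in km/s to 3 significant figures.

From the circular-orbit relation v² = μ/r at r = 7110 km: μ = v²r = (7.49)² × 7110 = 3.98872×10^5 km³/s².
The Hohmann ellipse has a_t = (r₁ + r₂)/2 = 19205 km.
On the circular orbit at r = 7110 km, v_c = √(μ/r) = 7.490 km/s.
Vis-viva on the transfer ellipse at r = 7110 km gives v_t = √[μ(2/r − 1/a_t)] = 9.562 km/s.
Δv₂ = |v_t − v_c| = |9.562 − 7.490| = 2.072 km/s.

Δv₂ = 2.07 km/s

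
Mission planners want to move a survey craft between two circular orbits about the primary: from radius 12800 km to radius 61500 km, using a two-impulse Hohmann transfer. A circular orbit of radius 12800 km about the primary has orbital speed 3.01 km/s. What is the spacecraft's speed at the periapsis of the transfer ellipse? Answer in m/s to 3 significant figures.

v = 3870 m/s

From the circular-orbit relation v² = μ/r at r = 12800 km: μ = v²r = (3.01)² × 12800 = 1.15969×10^5 km³/s².
Semi-major axis of the transfer orbit: a_t = (12800 + 61500)/2 = 37150 km.
At periapsis, r = 12800 km.
Vis-viva: v = √[μ(2/r − 1/a_t)] = √[1.15969×10^5 × (2/12800 − 1/37150)] = 3.873 km/s.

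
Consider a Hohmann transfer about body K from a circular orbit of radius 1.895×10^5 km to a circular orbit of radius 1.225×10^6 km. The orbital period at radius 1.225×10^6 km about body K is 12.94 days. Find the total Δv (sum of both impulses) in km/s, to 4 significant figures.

Δv = 8.853 km/s

From Kepler's third law T² = 4π²r³/μ at r = 1.225×10^6 km, T = 12.94 days = 12.94 × 86400 s = 1.118016×10^6 s: μ = 4π²r³/T² = 5.80593×10^7 km³/s².
The Hohmann ellipse has a_t = (r₁ + r₂)/2 = 7.0725×10^5 km.
At r₁ the circular-orbit speed is v₁ = √(μ/r₁) = 17.50376 km/s.
Transfer-orbit speed at r₁ (vis-viva equation): v_p = √[μ(2/r₁ − 1/a_t)] = 23.03631 km/s.
First burn Δv₁ = |v_p − v₁| = 5.53255 km/s.
Circular speed at r₂: v₂ = √(μ/r₂) = 6.88443 km/s.
Transfer-orbit speed at r₂: v_a = √[μ(2/r₂ − 1/a_t)] = 3.56358 km/s.
Second burn Δv₂ = |v₂ − v_a| = 3.32085 km/s.
Total Δv = Δv₁ + Δv₂ = 8.853 km/s.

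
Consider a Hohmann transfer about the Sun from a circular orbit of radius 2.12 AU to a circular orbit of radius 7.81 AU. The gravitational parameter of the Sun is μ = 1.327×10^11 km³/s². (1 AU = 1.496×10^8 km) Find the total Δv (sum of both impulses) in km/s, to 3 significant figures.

Δv = 8.89 km/s

In km: r₁ = 2.12 × 1.496×10^8 = 3.17152×10^8 km; r₂ = 7.81 × 1.496×10^8 = 1.168376×10^9 km.
Semi-major axis of the transfer orbit: a_t = (3.17152×10^8 + 1.168376×10^9)/2 = 7.42764×10^8 km.
At r₁ the circular-orbit speed is v₁ = √(μ/r₁) = 20.455 km/s.
On the transfer ellipse at r₁, vis-viva equation gives v_p = √[μ(2/r₁ − 1/a_t)] = 25.655 km/s.
First burn Δv₁ = |v_p − v₁| = 5.200 km/s.
At r₂, v₂ = √(μ/r₂) = 10.657 km/s.
Transfer-orbit speed at r₂: v_a = √[μ(2/r₂ − 1/a_t)] = 6.9639 km/s.
Second burn Δv₂ = |v₂ − v_a| = 3.693 km/s.
Total Δv = Δv₁ + Δv₂ = 8.893 km/s.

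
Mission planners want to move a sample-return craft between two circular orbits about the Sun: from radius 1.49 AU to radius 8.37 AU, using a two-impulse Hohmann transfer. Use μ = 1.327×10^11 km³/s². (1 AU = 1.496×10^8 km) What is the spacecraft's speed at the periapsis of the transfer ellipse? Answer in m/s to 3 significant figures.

v = 31800 m/s

In km: r₁ = 1.49 × 1.496×10^8 = 2.22904×10^8 km; r₂ = 8.37 × 1.496×10^8 = 1.252152×10^9 km.
The Hohmann ellipse has a_t = (r₁ + r₂)/2 = 7.37528×10^8 km.
The periapsis of the transfer ellipse is at r = 2.22904×10^8 km.
Vis-viva: v = √[μ(2/r − 1/a_t)] = √[1.327×10^11 × (2/2.22904×10^8 − 1/7.37528×10^8)] = 31.79 km/s.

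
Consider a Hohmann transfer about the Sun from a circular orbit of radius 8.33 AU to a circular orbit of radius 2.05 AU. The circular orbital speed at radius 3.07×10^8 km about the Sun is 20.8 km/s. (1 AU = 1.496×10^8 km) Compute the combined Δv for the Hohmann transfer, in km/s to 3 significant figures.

Δv = 9.39 km/s

From the circular-orbit relation v² = μ/r at r = 3.07×10^8 km: μ = v²r = (20.8)² × 3.07×10^8 = 1.32820×10^11 km³/s².
In km: r₁ = 8.33 × 1.496×10^8 = 1.246168×10^9 km; r₂ = 2.05 × 1.496×10^8 = 3.0668×10^8 km.
Semi-major axis of the transfer orbit: a_t = (1.246168×10^9 + 3.0668×10^8)/2 = 7.76424×10^8 km.
At r₁ the circular-orbit speed is v₁ = √(μ/r₁) = 10.324 km/s.
On the transfer ellipse at r₁, vis-viva gives v_a = √[μ(2/r₁ − 1/a_t)] = 6.4884 km/s.
First burn Δv₁ = |v_a − v₁| = 3.836 km/s.
At r₂, v₂ = √(μ/r₂) = 20.811 km/s.
Transfer-orbit speed at r₂: v_p = √[μ(2/r₂ − 1/a_t)] = 26.365 km/s.
Second burn Δv₂ = |v₂ − v_p| = 5.554 km/s.
Total Δv = Δv₁ + Δv₂ = 9.390 km/s.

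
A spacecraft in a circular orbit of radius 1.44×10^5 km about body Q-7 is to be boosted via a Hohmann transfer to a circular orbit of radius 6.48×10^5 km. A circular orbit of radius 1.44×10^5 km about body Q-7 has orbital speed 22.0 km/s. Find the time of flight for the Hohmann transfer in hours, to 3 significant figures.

t = 26.0 hours

From the circular-orbit relation v² = μ/r at r = 1.44×10^5 km: μ = v²r = (22.0)² × 1.44×10^5 = 6.96960×10^7 km³/s².
Semi-major axis of the transfer orbit: a_t = (1.440×10^5 + 6.480×10^5)/2 = 3.960×10^5 km.
Half the transfer-orbit period gives t = π√(a_t³/μ) = 93775 s.
Converting: 93775 s ÷ 3600 s/hour = 26.0 hours.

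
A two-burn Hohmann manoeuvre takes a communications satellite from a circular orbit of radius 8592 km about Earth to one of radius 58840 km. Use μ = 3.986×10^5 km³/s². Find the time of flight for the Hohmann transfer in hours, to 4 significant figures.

t = 8.557 hours

Semi-major axis of the transfer orbit: a_t = (8592 + 58840)/2 = 33716 km.
Half the transfer-orbit period gives t = π√(a_t³/μ) = 30806 s.
Converting: 30806 s ÷ 3600 s/hour = 8.557 hours.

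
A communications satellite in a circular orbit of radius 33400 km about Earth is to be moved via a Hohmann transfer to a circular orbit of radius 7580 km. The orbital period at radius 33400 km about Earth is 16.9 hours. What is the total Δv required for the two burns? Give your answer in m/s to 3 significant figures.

From Kepler's third law T² = 4π²r³/μ at r = 33400 km, T = 16.9 hours = 16.9 × 3600 s = 60840 s: μ = 4π²r³/T² = 3.97393×10^5 km³/s².
Transfer-ellipse semi-major axis a_t = (r₁ + r₂)/2 = (33400 + 7580)/2 = 20490 km.
Circular speed at r₁: v₁ = √(μ/r₁) = √(3.97393×10^5/33400) = 3.449 km/s.
Transfer-orbit speed at r₁ (vis-viva equation): v_a = √[μ(2/r₁ − 1/a_t)] = 2.098 km/s.
First burn Δv₁ = |v_a − v₁| = 1.351 km/s.
At r₂, v₂ = √(μ/r₂) = 7.2406 km/s.
Transfer-orbit speed at r₂: v_p = √[μ(2/r₂ − 1/a_t)] = 9.2444 km/s.
Second burn Δv₂ = |v₂ − v_p| = 2.004 km/s.
Δv = Δv₁ + Δv₂ = 1.351 + 2.004 = 3.355 km/s.

Δv = 3360 m/s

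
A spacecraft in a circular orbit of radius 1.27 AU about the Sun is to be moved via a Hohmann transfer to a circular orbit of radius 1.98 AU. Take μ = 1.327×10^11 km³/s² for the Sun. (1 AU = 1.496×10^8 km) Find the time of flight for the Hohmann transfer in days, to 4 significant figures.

t = 378.3 days

In km: r₁ = 1.27 × 1.496×10^8 = 1.89992×10^8 km; r₂ = 1.98 × 1.496×10^8 = 2.96208×10^8 km.
Semi-major axis of the transfer orbit: a_t = (1.89992×10^8 + 2.96208×10^8)/2 = 2.431×10^8 km.
Transfer time t = π√(a_t³/μ) = π√((2.431×10^8)³ / 1.327×10^11) = 3.2688×10^7 s.
Converting: 3.2688×10^7 s ÷ 86400 s/day = 378.3 days.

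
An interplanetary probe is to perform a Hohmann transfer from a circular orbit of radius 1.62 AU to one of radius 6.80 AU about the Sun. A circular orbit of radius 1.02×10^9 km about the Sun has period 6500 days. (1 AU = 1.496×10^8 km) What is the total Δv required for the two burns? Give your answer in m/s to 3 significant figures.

Δv = 10700 m/s

From Kepler's third law T² = 4π²r³/μ at r = 1.02×10^9 km, T = 6500 days = 6500 × 86400 s = 5.616×10^8 s: μ = 4π²r³/T² = 1.32833×10^11 km³/s².
In km: r₁ = 1.62 × 1.496×10^8 = 2.42352×10^8 km; r₂ = 6.80 × 1.496×10^8 = 1.01728×10^9 km.
Transfer-ellipse semi-major axis a_t = (r₁ + r₂)/2 = (2.42352×10^8 + 1.01728×10^9)/2 = 6.29816×10^8 km.
Circular speed at r₁: v₁ = √(μ/r₁) = √(1.32833×10^11/2.42352×10^8) = 23.412 km/s.
Transfer-orbit speed at r₁ (v² = μ(2/r − 1/a)): v_p = √[μ(2/r₁ − 1/a_t)] = 29.754 km/s.
First burn Δv₁ = |v_p − v₁| = 6.342 km/s.
At r₂, v₂ = √(μ/r₂) = 11.427 km/s.
Transfer-orbit speed at r₂: v_a = √[μ(2/r₂ − 1/a_t)] = 7.0884 km/s.
Second burn Δv₂ = |v₂ − v_a| = 4.339 km/s.
Total Δv = Δv₁ + Δv₂ = 10.68 km/s.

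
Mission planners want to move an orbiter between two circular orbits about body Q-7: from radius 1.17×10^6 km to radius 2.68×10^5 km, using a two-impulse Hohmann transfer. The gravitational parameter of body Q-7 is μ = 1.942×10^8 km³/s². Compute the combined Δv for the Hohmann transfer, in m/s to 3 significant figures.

Transfer-ellipse semi-major axis a_t = (r₁ + r₂)/2 = (1.170×10^6 + 2.680×10^5)/2 = 7.190×10^5 km.
Circular speed at r₁: v₁ = √(μ/r₁) = √(1.942×10^8/1.170×10^6) = 12.8834 km/s.
Transfer-orbit speed at r₁ (v² = μ(2/r − 1/a)): v_a = √[μ(2/r₁ − 1/a_t)] = 7.86565 km/s.
First burn Δv₁ = |v_a − v₁| = 5.018 km/s.
At r₂, v₂ = √(μ/r₂) = 26.92 km/s.
Transfer-orbit speed at r₂: v_p = √[μ(2/r₂ − 1/a_t)] = 34.34 km/s.
Second burn Δv₂ = |v₂ − v_p| = 7.420 km/s.
Total Δv = Δv₁ + Δv₂ = 12.44 km/s.

Δv = 12400 m/s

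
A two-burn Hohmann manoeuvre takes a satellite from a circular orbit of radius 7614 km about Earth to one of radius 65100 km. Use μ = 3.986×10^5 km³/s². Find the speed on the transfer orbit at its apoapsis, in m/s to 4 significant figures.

v = 1132 m/s

The Hohmann ellipse has a_t = (r₁ + r₂)/2 = 36357 km.
The apoapsis of the transfer ellipse is at r = 65100 km.
From the vis-viva equation, v = √[μ(2/r − 1/a_t)] = 1.132 km/s.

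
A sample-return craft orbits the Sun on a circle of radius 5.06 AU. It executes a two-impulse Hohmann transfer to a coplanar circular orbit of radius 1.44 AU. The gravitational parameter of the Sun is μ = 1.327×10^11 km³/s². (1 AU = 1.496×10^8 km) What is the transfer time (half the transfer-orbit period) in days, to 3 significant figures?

t = 1070 days

In km: r₁ = 5.06 × 1.496×10^8 = 7.56976×10^8 km; r₂ = 1.44 × 1.496×10^8 = 2.15424×10^8 km.
The Hohmann ellipse has a_t = (r₁ + r₂)/2 = 4.862×10^8 km.
Half the transfer-orbit period gives t = π√(a_t³/μ) = 9.246×10^7 s.
Converting: 9.246×10^7 s ÷ 86400 s/day = 1070 days.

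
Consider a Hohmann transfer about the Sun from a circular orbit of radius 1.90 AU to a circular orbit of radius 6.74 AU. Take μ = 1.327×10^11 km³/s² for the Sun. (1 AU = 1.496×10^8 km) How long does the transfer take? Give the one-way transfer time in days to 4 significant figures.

t = 1640 days

In km: r₁ = 1.90 × 1.496×10^8 = 2.8424×10^8 km; r₂ = 6.74 × 1.496×10^8 = 1.008304×10^9 km.
Transfer-ellipse semi-major axis a_t = (r₁ + r₂)/2 = (2.8424×10^8 + 1.008304×10^9)/2 = 6.46272×10^8 km.
Transfer time t = π√(a_t³/μ) = π√((6.46272×10^8)³ / 1.327×10^11) = 1.417×10^8 s.
Converting: 1.417×10^8 s ÷ 86400 s/day = 1640 days.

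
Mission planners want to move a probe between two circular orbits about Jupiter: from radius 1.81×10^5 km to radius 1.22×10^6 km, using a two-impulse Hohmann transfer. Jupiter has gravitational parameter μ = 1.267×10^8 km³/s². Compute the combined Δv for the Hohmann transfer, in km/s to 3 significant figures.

Semi-major axis of the transfer orbit: a_t = (1.810×10^5 + 1.220×10^6)/2 = 7.005×10^5 km.
Circular speed at r₁: v₁ = √(μ/r₁) = √(1.267×10^8/1.810×10^5) = 26.45751 km/s.
Transfer-orbit speed at r₁ (v² = μ(2/r − 1/a)): v_p = √[μ(2/r₁ − 1/a_t)] = 34.91603 km/s.
First burn Δv₁ = |v_p − v₁| = 8.459 km/s.
At r₂, v₂ = √(μ/r₂) = 10.191 km/s.
Transfer-orbit speed at r₂: v_a = √[μ(2/r₂ − 1/a_t)] = 5.1802 km/s.
Second burn Δv₂ = |v₂ − v_a| = 5.011 km/s.
Δv = Δv₁ + Δv₂ = 8.459 + 5.011 = 13.47 km/s.

Δv = 13.5 km/s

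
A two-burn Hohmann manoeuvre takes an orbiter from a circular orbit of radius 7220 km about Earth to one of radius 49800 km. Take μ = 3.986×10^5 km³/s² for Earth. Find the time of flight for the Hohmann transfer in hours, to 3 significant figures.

t = 6.65 hours

Transfer-ellipse semi-major axis a_t = (r₁ + r₂)/2 = (7220 + 49800)/2 = 28510 km.
Transfer time t = π√(a_t³/μ) = π√((28510)³ / 3.986×10^5) = 23950 s.
Converting: 23950 s ÷ 3600 s/hour = 6.65 hours.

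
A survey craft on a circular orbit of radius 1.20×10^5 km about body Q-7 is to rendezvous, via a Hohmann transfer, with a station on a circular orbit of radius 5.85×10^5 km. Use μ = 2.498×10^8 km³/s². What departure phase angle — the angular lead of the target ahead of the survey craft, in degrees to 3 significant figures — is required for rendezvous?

The Hohmann ellipse has a_t = (r₁ + r₂)/2 = 3.525×10^5 km.
Transfer time t = π√(a_t³/μ) = 41600 s.
Target angular speed ω₂ = √(μ/r₂³) = 3.5323×10^-5 rad/s.
Angle swept by the target during transfer: ω₂·t = 1.4694 rad = 84.19°.
Arrival is 180° from departure on the ellipse, so φ = 180° − 84.19° = 95.8°.

φ = 95.8°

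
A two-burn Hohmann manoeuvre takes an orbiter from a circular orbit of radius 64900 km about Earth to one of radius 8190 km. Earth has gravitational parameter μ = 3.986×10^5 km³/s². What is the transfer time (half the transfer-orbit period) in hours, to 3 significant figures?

t = 9.66 hours

Semi-major axis of the transfer orbit: a_t = (64900 + 8190)/2 = 36545 km.
Transfer time t = π√(a_t³/μ) = π√((36545)³ / 3.986×10^5) = 34760 s.
Converting: 34760 s ÷ 3600 s/hour = 9.66 hours.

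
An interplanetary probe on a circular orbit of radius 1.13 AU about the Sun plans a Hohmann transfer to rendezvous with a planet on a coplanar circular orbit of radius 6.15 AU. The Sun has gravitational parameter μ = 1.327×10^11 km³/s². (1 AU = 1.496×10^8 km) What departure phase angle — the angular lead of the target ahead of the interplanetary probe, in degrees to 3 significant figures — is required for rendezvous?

φ = 98.0°

In km: r₁ = 1.13 × 1.496×10^8 = 1.69048×10^8 km; r₂ = 6.15 × 1.496×10^8 = 9.2004×10^8 km.
Transfer-ellipse semi-major axis a_t = (r₁ + r₂)/2 = (1.69048×10^8 + 9.2004×10^8)/2 = 5.44544×10^8 km.
Transfer time t = π√(a_t³/μ) = 1.0959×10^8 s.
Target angular speed ω₂ = √(μ/r₂³) = 1.3053×10^-8 rad/s.
Angle swept by the target during transfer: ω₂·t = 1.4305 rad = 81.96°.
The interplanetary probe traverses 180° on the transfer ellipse, so the target must lead by 180° − 81.96° = 98.0°.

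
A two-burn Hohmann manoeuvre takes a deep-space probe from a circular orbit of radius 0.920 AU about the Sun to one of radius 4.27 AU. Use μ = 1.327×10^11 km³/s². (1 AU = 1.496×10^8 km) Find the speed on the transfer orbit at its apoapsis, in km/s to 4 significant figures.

v = 8.582 km/s

In km: r₁ = 0.920 × 1.496×10^8 = 1.37632×10^8 km; r₂ = 4.27 × 1.496×10^8 = 6.38792×10^8 km.
Semi-major axis of the transfer orbit: a_t = (1.37632×10^8 + 6.38792×10^8)/2 = 3.88212×10^8 km.
The apoapsis of the transfer ellipse is at r = 6.38792×10^8 km.
Applying v² = μ(2/r − 1/a_t): v = 8.582 km/s.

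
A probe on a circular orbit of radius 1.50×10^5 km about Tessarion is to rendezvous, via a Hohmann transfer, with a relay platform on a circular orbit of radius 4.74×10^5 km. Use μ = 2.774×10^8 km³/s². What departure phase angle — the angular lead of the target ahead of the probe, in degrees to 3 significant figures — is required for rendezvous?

φ = 83.9°

The Hohmann ellipse has a_t = (r₁ + r₂)/2 = 3.120×10^5 km.
Transfer time t = π√(a_t³/μ) = 32870 s.
The target's mean motion on its circular orbit is ω₂ = √(μ/r₂³) = 5.104×10^-5 rad/s.
Angle swept by the target during transfer: ω₂·t = 1.6777 rad = 96.13°.
The probe traverses 180° on the transfer ellipse, so the target must lead by 180° − 96.13° = 83.9°.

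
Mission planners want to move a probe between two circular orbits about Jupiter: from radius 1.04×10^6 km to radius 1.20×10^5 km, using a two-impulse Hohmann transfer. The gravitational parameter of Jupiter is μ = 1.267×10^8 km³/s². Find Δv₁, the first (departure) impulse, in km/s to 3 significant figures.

Δv₁ = 6.02 km/s

The Hohmann ellipse has a_t = (r₁ + r₂)/2 = 5.800×10^5 km.
On the circular orbit at r = 1.040×10^6 km, v_c = √(μ/r) = 11.0375 km/s.
Transfer-orbit speed at the same r (vis-viva, a = a_t): v_t = √[μ(2/r − 1/a_t)] = 5.02051 km/s.
Δv₁ = |v_t − v_c| = |5.02051 − 11.0375| = 6.017 km/s.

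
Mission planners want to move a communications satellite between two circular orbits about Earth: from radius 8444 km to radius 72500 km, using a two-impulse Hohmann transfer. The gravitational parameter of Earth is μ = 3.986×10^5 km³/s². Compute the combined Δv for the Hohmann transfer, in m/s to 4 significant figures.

Semi-major axis of the transfer orbit: a_t = (8444 + 72500)/2 = 40472 km.
Circular speed at r₁: v₁ = √(μ/r₁) = √(3.986×10^5/8444) = 6.871 km/s.
On the transfer ellipse at r₁, vis-viva equation gives v_p = √[μ(2/r₁ − 1/a_t)] = 9.196 km/s.
First burn Δv₁ = |v_p − v₁| = 2.325 km/s.
At r₂, v₂ = √(μ/r₂) = 2.345 km/s.
Transfer-orbit speed at r₂: v_a = √[μ(2/r₂ − 1/a_t)] = 1.071 km/s.
Second burn Δv₂ = |v₂ − v_a| = 1.274 km/s.
Δv = Δv₁ + Δv₂ = 2.325 + 1.274 = 3.599 km/s.

Δv = 3599 m/s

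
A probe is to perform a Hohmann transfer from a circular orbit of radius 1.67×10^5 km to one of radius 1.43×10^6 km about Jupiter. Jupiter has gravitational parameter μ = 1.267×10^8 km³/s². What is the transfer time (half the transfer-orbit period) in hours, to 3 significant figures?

t = 55.3 hours

Transfer-ellipse semi-major axis a_t = (r₁ + r₂)/2 = (1.670×10^5 + 1.430×10^6)/2 = 7.985×10^5 km.
Half the transfer-orbit period gives t = π√(a_t³/μ) = 1.991×10^5 s.
Converting: 1.991×10^5 s ÷ 3600 s/hour = 55.3 hours.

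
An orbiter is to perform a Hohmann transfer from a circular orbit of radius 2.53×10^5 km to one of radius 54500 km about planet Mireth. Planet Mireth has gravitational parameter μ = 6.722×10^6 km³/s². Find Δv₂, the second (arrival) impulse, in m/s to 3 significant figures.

Transfer-ellipse semi-major axis a_t = (r₁ + r₂)/2 = (2.530×10^5 + 54500)/2 = 1.5375×10^5 km.
On the circular orbit at r = 54500 km, v_c = √(μ/r) = 11.1058 km/s.
Transfer-orbit speed at the same r (vis-viva, a = a_t): v_t = √[μ(2/r − 1/a_t)] = 14.2464 km/s.
Δv₂ = |v_t − v_c| = |14.2464 − 11.1058| = 3.141 km/s.

Δv₂ = 3140 m/s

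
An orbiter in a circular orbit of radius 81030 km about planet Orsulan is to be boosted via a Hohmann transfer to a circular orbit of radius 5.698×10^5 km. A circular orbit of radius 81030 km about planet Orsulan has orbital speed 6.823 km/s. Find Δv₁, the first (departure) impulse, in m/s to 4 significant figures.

From the circular-orbit relation v² = μ/r at r = 81030 km: μ = v²r = (6.823)² × 81030 = 3.77222×10^6 km³/s².
Semi-major axis of the transfer orbit: a_t = (81030 + 5.698×10^5)/2 = 3.25415×10^5 km.
On the circular orbit at r = 81030 km, v_c = √(μ/r) = 6.823 km/s.
Transfer-orbit speed at the same r (vis-viva, a = a_t): v_t = √[μ(2/r − 1/a_t)] = 9.029 km/s.
Δv₁ = |v_t − v_c| = |9.029 − 6.823| = 2.206 km/s.

Δv₁ = 2206 m/s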